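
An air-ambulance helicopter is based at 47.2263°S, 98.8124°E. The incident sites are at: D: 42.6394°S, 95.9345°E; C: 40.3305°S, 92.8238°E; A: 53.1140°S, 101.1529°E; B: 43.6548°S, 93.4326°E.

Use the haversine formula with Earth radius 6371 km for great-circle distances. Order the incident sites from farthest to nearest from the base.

Computing each great-circle distance from 47.2263°S, 98.8124°E:
C 40.3305°S, 92.8238°E: 904.4 km
A 53.1140°S, 101.1529°E: 675.5 km
B 43.6548°S, 93.4326°E: 577.6 km
D 42.6394°S, 95.9345°E: 558.0 km

C, A, B, D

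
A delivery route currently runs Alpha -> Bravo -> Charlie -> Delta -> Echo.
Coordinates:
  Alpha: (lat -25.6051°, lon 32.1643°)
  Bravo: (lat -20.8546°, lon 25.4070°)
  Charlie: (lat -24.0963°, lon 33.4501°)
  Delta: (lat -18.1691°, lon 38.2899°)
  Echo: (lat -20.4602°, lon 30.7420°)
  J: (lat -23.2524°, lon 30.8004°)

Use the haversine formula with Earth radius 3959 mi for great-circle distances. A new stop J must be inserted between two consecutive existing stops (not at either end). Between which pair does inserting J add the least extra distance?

between Bravo and Charlie

Added distance for inserting J between each consecutive pair:
Alpha–Bravo: 26.8 mi
Bravo–Charlie: 0.4 mi
Charlie–Delta: 260.7 mi
Delta–Echo: 273.9 mi
Smallest added distance is 0.4 mi, inserting between Bravo and Charlie.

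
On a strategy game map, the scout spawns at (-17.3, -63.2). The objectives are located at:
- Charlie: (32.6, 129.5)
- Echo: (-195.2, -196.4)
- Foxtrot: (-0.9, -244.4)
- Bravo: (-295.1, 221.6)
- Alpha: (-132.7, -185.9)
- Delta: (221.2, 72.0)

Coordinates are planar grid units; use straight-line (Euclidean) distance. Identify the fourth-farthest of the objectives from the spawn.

Distances from the spawn ((-17.3, -63.2)):
Bravo: 397.8
Delta: 274.2
Echo: 222.2
Charlie: 199.1
Foxtrot: 181.9
Alpha: 168.4
The fourth-farthest is Charlie at 199.1.

Charlie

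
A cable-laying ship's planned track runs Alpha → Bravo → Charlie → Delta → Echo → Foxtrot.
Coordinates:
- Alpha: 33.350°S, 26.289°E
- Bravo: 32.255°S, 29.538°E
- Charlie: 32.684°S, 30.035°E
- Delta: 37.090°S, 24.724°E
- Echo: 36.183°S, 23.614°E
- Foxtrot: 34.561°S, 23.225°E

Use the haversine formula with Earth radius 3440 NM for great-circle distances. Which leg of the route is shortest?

Leg distances:
Alpha→Bravo: 176.6 NM
Bravo→Charlie: 36.0 NM
Charlie→Delta: 371.9 NM
Delta→Echo: 76.3 NM
Echo→Foxtrot: 99.2 NM
The shortest leg is Bravo–Charlie at 36.0 NM.

Bravo–Charlie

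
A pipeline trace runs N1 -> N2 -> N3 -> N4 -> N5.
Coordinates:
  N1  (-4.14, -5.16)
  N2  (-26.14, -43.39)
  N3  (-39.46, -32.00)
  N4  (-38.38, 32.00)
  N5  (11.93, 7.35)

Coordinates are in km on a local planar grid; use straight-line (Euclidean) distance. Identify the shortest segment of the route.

N2–N3

Leg distances:
N1→N2: 44.1 km
N2→N3: 17.5 km
N3→N4: 64.0 km
N4→N5: 56.0 km
The shortest leg is N2–N3 at 17.5 km.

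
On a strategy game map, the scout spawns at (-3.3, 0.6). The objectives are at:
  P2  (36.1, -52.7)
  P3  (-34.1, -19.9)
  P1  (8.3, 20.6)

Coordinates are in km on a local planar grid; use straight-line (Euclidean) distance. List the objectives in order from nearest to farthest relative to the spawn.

P1, P3, P2

Computing each straight-line distance from (-3.3, 0.6):
P1 (8.3, 20.6): 23.1 km
P3 (-34.1, -19.9): 37.0 km
P2 (36.1, -52.7): 66.3 km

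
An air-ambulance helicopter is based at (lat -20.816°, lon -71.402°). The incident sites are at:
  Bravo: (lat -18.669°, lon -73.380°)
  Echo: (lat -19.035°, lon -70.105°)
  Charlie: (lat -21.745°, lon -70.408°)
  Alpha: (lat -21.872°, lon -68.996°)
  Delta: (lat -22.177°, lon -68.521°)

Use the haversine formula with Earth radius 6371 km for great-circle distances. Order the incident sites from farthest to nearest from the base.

Delta, Bravo, Alpha, Echo, Charlie

Distances from the base:
Delta (lat -22.177°, lon -68.521°): 334.3 km
Bravo (lat -18.669°, lon -73.380°): 316.0 km
Alpha (lat -21.872°, lon -68.996°): 275.5 km
Echo (lat -19.035°, lon -70.105°): 240.0 km
Charlie (lat -21.745°, lon -70.408°): 145.9 km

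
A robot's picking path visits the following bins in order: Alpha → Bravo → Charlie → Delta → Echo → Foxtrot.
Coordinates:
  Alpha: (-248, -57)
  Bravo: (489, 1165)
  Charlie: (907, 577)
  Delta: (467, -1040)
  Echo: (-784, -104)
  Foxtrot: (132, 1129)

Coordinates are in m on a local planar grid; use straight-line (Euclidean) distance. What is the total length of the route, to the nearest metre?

6923 m

Leg distances:
Alpha→Bravo: 1427.0 m  (cumulative 1427.0 m)
Bravo→Charlie: 721.4 m  (cumulative 2148.5 m)
Charlie→Delta: 1675.8 m  (cumulative 3824.3 m)
Delta→Echo: 1562.4 m  (cumulative 5386.7 m)
Echo→Foxtrot: 1536.0 m  (cumulative 6922.7 m)
Total route length ≈ 6923 m.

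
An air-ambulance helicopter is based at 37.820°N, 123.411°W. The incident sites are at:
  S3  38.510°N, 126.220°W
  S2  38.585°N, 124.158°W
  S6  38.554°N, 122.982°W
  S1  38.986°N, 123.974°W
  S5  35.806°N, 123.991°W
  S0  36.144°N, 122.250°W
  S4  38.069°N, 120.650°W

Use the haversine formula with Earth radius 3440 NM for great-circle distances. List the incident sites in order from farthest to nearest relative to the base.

S3, S4, S5, S0, S1, S2, S6

Distance from the base at 37.820°N, 123.411°W to each:
S3 38.510°N, 126.220°W: 138.9 NM
S4 38.069°N, 120.650°W: 131.6 NM
S5 35.806°N, 123.991°W: 124.1 NM
S0 36.144°N, 122.250°W: 115.0 NM
S1 38.986°N, 123.974°W: 74.8 NM
S2 38.585°N, 124.158°W: 57.9 NM
S6 38.554°N, 122.982°W: 48.5 NM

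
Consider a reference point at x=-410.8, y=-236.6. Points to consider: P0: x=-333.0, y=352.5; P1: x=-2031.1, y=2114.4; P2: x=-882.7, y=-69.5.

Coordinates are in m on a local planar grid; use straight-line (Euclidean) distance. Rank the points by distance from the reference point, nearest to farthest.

P2, P0, P1

Computing each straight-line distance from x=-410.8, y=-236.6:
P2 x=-882.7, y=-69.5: 500.6 m
P0 x=-333.0, y=352.5: 594.2 m
P1 x=-2031.1, y=2114.4: 2855.3 m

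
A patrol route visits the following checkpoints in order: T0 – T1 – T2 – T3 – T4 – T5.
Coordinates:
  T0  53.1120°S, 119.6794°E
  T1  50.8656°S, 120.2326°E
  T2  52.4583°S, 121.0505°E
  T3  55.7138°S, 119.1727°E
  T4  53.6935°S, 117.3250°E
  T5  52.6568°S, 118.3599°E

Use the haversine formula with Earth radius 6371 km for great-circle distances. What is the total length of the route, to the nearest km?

1209 km

Leg distances:
T0→T1: 252.6 km  (cumulative 252.6 km)
T1→T2: 185.9 km  (cumulative 438.5 km)
T2→T3: 382.1 km  (cumulative 820.6 km)
T3→T4: 254.1 km  (cumulative 1074.7 km)
T4→T5: 134.3 km  (cumulative 1209.0 km)
Total route length ≈ 1209 km.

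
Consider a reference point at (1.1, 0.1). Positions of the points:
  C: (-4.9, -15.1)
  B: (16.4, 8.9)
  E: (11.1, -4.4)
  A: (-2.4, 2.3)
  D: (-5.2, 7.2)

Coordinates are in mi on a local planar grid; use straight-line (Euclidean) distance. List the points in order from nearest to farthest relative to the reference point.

A, D, E, C, B

Distances from the reference point:
A (-2.4, 2.3): 4.1 mi
D (-5.2, 7.2): 9.5 mi
E (11.1, -4.4): 11.0 mi
C (-4.9, -15.1): 16.3 mi
B (16.4, 8.9): 17.7 mi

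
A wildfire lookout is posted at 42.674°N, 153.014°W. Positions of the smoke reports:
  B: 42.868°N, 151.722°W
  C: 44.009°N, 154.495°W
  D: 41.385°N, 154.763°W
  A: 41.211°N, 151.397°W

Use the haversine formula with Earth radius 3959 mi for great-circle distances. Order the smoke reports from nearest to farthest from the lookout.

B, C, D, A

Distances from the lookout:
B 42.868°N, 151.722°W: 66.9 mi
C 44.009°N, 154.495°W: 118.5 mi
D 41.385°N, 154.763°W: 126.5 mi
A 41.211°N, 151.397°W: 130.9 mi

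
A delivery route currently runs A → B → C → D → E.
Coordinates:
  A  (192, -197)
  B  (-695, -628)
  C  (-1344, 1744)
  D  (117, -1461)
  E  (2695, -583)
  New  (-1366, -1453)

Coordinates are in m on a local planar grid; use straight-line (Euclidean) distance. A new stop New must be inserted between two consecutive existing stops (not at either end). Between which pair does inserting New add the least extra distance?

between C and D

Added distance for inserting New between each consecutive pair:
A–B: 2078.5 m
B–C: 1801.3 m
C–D: 1157.8 m
D–E: 2912.8 m
Smallest added distance is 1157.8 m, inserting between C and D.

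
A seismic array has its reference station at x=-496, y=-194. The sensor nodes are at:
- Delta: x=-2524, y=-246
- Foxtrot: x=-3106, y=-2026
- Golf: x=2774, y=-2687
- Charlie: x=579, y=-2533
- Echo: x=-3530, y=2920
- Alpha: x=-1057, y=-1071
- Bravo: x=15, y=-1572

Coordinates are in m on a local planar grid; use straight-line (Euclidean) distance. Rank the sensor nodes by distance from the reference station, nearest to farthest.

Alpha, Bravo, Delta, Charlie, Foxtrot, Golf, Echo

Distances from the reference station:
Alpha x=-1057, y=-1071: 1041.1 m
Bravo x=15, y=-1572: 1469.7 m
Delta x=-2524, y=-246: 2028.7 m
Charlie x=579, y=-2533: 2574.2 m
Foxtrot x=-3106, y=-2026: 3188.8 m
Golf x=2774, y=-2687: 4111.9 m
Echo x=-3530, y=2920: 4347.7 m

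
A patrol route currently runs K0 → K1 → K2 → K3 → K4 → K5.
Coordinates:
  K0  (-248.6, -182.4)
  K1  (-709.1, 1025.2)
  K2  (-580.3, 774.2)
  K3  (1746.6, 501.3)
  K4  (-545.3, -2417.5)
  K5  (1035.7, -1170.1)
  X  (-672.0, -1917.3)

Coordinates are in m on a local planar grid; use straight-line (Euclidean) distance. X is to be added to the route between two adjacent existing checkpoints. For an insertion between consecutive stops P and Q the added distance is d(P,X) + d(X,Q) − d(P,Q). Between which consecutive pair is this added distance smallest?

between K3 and K4

Added distance for inserting X between each consecutive pair:
K0–K1: 3436.1 m
K1–K2: 5353.7 m
K2–K3: 3770.6 m
K3–K4: 225.3 m
K4–K5: 366.2 m
Smallest added distance is 225.3 m, inserting between K3 and K4.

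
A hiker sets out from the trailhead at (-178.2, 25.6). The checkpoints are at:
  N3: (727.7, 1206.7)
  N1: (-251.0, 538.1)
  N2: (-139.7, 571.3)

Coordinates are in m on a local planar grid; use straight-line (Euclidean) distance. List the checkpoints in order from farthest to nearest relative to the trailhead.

Computing each straight-line distance from (-178.2, 25.6):
N3 (727.7, 1206.7): 1488.5 m
N2 (-139.7, 571.3): 547.1 m
N1 (-251.0, 538.1): 517.6 m

N3, N2, N1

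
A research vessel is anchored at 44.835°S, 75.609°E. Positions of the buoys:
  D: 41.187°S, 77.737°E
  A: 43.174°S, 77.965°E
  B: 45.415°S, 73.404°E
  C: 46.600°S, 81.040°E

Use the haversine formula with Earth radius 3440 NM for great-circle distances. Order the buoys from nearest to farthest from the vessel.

Computing each great-circle distance from 44.835°S, 75.609°E:
B 45.415°S, 73.404°E: 99.7 NM
A 43.174°S, 77.965°E: 142.5 NM
D 41.187°S, 77.737°E: 238.1 NM
C 46.600°S, 81.040°E: 251.0 NM

B, A, D, C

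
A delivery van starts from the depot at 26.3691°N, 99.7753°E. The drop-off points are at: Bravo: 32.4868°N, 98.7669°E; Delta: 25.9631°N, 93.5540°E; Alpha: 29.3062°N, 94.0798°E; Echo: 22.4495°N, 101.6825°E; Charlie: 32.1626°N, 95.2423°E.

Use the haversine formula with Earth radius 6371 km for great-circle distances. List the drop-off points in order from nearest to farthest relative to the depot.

Distance from the depot at 26.3691°N, 99.7753°E to each:
Echo 22.4495°N, 101.6825°E: 476.7 km
Delta 25.9631°N, 93.5540°E: 622.5 km
Alpha 29.3062°N, 94.0798°E: 648.2 km
Bravo 32.4868°N, 98.7669°E: 687.2 km
Charlie 32.1626°N, 95.2423°E: 779.7 km

Echo, Delta, Alpha, Bravo, Charlie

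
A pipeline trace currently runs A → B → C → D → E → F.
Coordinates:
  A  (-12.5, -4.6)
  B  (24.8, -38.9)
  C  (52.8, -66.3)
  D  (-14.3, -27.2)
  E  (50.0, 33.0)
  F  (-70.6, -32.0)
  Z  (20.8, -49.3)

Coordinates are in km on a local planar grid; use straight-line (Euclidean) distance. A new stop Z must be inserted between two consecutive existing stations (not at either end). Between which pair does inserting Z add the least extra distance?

Added distance for inserting Z between each consecutive pair:
A–B: 16.2 km
B–C: 8.2 km
C–D: 0.1 km
D–E: 40.7 km
E–F: 43.3 km
Smallest added distance is 0.1 km, inserting between C and D.

between C and D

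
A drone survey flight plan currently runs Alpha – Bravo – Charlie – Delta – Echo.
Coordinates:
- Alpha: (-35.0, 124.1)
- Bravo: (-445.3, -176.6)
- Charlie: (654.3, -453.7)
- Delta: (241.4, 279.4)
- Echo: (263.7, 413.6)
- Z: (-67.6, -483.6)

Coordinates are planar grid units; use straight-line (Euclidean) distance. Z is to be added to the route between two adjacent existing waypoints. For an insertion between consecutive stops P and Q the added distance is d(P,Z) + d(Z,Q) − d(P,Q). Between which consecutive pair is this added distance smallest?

Added distance for inserting Z between each consecutive pair:
Alpha–Bravo: 586.6
Bravo–Charlie: 75.3
Charlie–Delta: 704.3
Delta–Echo: 1643.6
Smallest added distance is 75.3, inserting between Bravo and Charlie.

between Bravo and Charlie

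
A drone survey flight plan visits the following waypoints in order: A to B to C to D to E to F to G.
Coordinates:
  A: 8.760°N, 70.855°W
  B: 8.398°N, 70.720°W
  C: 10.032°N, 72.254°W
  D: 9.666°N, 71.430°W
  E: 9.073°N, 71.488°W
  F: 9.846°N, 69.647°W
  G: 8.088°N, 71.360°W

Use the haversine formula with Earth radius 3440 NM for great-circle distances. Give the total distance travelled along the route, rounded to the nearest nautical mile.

511 NM

Leg distances:
A→B: 23.2 NM  (cumulative 23.2 NM)
B→C: 133.7 NM  (cumulative 156.9 NM)
C→D: 53.5 NM  (cumulative 210.4 NM)
D→E: 35.8 NM  (cumulative 246.1 NM)
E→F: 118.5 NM  (cumulative 364.6 NM)
F→G: 146.5 NM  (cumulative 511.1 NM)
Total route length ≈ 511 NM.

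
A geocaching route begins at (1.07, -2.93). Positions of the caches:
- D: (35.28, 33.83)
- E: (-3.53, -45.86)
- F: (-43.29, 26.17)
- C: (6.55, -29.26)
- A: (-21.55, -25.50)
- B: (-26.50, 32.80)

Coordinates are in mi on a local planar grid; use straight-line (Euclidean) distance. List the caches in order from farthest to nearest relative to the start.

F, D, B, E, A, C

Distance from the start at (1.07, -2.93) to each:
F (-43.29, 26.17): 53.1 mi
D (35.28, 33.83): 50.2 mi
B (-26.50, 32.80): 45.1 mi
E (-3.53, -45.86): 43.2 mi
A (-21.55, -25.50): 32.0 mi
C (6.55, -29.26): 26.9 mi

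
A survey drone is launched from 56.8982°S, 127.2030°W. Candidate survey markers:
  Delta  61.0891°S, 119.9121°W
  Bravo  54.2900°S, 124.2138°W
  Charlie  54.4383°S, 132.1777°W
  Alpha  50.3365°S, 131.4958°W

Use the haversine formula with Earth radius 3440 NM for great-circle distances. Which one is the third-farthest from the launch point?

Distances from the launch point (56.8982°S, 127.2030°W):
Alpha: 422.4 NM
Delta: 337.5 NM
Charlie: 223.9 NM
Bravo: 186.5 NM
The third-farthest is Charlie at 223.9 NM.

Charlie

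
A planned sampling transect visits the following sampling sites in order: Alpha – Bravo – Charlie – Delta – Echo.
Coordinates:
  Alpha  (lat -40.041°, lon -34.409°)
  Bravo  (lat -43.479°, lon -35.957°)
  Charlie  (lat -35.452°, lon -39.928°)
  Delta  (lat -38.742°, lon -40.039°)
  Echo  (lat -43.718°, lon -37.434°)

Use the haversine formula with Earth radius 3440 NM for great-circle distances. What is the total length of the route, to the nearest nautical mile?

1252 NM

Leg distances:
Alpha→Bravo: 217.7 NM  (cumulative 217.7 NM)
Bravo→Charlie: 515.7 NM  (cumulative 733.5 NM)
Charlie→Delta: 197.6 NM  (cumulative 931.1 NM)
Delta→Echo: 321.0 NM  (cumulative 1252.1 NM)
Total route length ≈ 1252 NM.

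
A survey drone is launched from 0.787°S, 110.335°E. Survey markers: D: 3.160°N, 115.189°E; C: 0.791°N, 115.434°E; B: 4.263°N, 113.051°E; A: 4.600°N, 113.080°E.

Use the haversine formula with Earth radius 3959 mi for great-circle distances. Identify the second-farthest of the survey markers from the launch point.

A

Distances from the launch point (0.787°S, 110.335°E):
D: 432.2 mi
A: 417.7 mi
B: 396.1 mi
C: 368.8 mi
The second-farthest is A at 417.7 mi.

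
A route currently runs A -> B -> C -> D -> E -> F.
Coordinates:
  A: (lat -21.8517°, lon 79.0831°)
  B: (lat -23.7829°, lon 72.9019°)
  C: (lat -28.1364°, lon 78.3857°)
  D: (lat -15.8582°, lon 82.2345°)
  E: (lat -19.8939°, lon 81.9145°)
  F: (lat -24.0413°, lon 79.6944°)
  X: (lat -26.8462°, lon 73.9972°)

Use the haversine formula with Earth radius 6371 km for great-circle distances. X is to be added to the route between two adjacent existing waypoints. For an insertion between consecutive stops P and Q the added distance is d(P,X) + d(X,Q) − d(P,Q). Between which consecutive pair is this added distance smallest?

Added distance for inserting X between each consecutive pair:
A–B: 446.5 km
B–C: 82.8 km
C–D: 523.5 km
D–E: 2156.7 km
E–F: 1254.3 km
Smallest added distance is 82.8 km, inserting between B and C.

between B and C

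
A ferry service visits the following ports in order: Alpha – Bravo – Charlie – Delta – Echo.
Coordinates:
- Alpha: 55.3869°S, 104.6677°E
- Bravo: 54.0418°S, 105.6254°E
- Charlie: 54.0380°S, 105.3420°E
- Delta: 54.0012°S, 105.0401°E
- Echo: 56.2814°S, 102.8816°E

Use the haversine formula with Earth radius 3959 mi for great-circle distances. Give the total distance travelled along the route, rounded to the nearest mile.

304 mi

Leg distances:
Alpha→Bravo: 100.5 mi  (cumulative 100.5 mi)
Bravo→Charlie: 11.5 mi  (cumulative 112.0 mi)
Charlie→Delta: 12.5 mi  (cumulative 124.5 mi)
Delta→Echo: 179.1 mi  (cumulative 303.6 mi)
Total route length ≈ 304 mi.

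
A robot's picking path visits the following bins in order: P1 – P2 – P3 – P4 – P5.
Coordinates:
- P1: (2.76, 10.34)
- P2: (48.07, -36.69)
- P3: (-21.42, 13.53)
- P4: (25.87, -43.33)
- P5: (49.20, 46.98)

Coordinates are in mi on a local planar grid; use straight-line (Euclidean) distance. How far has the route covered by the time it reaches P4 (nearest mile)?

Leg distances:
P1→P2: 65.3 mi  (cumulative 65.3 mi)
P2→P3: 85.7 mi  (cumulative 151.0 mi)
P3→P4: 74.0 mi  (cumulative 225.0 mi)
Cumulative distance at P4 ≈ 225 mi.

225 mi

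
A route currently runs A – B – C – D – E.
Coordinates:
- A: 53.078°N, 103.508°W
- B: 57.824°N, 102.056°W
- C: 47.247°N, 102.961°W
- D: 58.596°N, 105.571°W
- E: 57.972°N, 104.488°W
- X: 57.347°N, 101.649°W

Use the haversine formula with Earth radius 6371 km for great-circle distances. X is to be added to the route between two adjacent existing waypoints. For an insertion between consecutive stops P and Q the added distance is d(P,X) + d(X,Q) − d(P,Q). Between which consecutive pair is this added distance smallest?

Added distance for inserting X between each consecutive pair:
A–B: 11.8 km
B–C: 7.2 km
C–D: 122.5 km
D–E: 358.4 km
Smallest added distance is 7.2 km, inserting between B and C.

between B and C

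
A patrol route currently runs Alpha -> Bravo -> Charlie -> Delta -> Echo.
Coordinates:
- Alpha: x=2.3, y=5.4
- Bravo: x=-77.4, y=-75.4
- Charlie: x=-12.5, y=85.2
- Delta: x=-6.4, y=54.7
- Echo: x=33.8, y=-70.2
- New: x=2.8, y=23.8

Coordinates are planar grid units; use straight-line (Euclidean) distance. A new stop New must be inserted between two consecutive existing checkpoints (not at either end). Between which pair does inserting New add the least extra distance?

Added distance for inserting New between each consecutive pair:
Alpha–Bravo: 32.5
Bravo–Charlie: 17.6
Charlie–Delta: 64.4
Delta–Echo: 0.0
Smallest added distance is 0.0, inserting between Delta and Echo.

between Delta and Echo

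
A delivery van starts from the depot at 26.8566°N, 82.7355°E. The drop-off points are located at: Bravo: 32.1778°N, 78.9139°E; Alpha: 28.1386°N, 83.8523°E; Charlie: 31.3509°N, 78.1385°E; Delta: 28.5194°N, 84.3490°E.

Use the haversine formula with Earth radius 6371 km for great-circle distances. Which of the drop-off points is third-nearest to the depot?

Distances from the depot (26.8566°N, 82.7355°E):
Alpha: 180.1 km
Delta: 243.8 km
Charlie: 670.1 km
Bravo: 697.6 km
The third-nearest is Charlie at 670.1 km.

Charlie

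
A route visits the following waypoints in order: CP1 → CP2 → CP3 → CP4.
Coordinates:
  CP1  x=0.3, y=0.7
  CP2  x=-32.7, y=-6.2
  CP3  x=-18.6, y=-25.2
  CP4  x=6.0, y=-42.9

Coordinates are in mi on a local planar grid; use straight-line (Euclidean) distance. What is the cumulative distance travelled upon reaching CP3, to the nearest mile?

Leg distances:
CP1→CP2: 33.7 mi  (cumulative 33.7 mi)
CP2→CP3: 23.7 mi  (cumulative 57.4 mi)
Cumulative distance at CP3 ≈ 57 mi.

57 mi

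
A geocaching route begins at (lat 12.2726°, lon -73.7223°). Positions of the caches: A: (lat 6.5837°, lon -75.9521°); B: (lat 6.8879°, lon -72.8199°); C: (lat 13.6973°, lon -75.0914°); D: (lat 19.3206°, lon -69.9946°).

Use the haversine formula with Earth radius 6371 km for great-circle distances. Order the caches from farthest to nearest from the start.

Distances from the start:
D (lat 19.3206°, lon -69.9946°): 879.2 km
A (lat 6.5837°, lon -75.9521°): 678.2 km
B (lat 6.8879°, lon -72.8199°): 606.9 km
C (lat 13.6973°, lon -75.0914°): 217.0 km

D, A, B, C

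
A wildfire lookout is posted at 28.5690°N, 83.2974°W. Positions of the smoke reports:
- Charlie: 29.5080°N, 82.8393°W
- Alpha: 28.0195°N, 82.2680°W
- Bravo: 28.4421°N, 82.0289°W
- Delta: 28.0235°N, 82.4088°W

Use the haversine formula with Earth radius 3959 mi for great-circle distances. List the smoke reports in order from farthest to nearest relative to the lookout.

Bravo, Alpha, Charlie, Delta

Distance from the lookout at 28.5690°N, 83.2974°W to each:
Bravo 28.4421°N, 82.0289°W: 77.5 mi
Alpha 28.0195°N, 82.2680°W: 73.2 mi
Charlie 29.5080°N, 82.8393°W: 70.5 mi
Delta 28.0235°N, 82.4088°W: 65.9 mi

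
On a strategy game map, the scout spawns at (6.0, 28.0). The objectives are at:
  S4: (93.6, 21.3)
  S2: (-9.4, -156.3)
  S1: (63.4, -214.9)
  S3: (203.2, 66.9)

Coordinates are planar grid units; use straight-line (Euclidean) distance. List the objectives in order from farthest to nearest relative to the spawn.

Distance from the spawn at (6.0, 28.0) to each:
S1 (63.4, -214.9): 249.6
S3 (203.2, 66.9): 201.0
S2 (-9.4, -156.3): 184.9
S4 (93.6, 21.3): 87.9

S1, S3, S2, S4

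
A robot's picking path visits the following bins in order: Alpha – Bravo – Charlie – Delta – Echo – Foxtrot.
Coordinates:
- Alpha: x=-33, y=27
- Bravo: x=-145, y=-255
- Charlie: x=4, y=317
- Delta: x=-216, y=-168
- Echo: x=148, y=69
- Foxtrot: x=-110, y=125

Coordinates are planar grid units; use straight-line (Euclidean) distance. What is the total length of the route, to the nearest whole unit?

Leg distances:
Alpha→Bravo: 303.4  (cumulative 303.4)
Bravo→Charlie: 591.1  (cumulative 894.5)
Charlie→Delta: 532.6  (cumulative 1427.1)
Delta→Echo: 434.4  (cumulative 1861.4)
Echo→Foxtrot: 264.0  (cumulative 2125.4)
Total route length ≈ 2125.

2125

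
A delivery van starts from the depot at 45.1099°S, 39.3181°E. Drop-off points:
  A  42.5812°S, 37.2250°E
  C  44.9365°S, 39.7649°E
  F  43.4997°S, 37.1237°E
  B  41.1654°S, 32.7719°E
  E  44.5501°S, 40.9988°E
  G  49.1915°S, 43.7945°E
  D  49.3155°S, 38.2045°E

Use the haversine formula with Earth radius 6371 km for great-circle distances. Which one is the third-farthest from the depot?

Distances from the depot (45.1099°S, 39.3181°E):
B: 688.4 km
G: 566.0 km
D: 475.1 km
A: 327.4 km
F: 250.1 km
E: 146.4 km
C: 40.1 km
The third-farthest is D at 475.1 km.

D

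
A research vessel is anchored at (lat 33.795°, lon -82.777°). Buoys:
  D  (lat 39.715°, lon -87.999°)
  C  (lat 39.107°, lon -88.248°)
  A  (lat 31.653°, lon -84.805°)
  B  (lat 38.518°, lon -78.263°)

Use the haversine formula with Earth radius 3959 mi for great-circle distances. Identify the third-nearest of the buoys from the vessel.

Distances from the vessel ((lat 33.795°, lon -82.777°)):
A: 189.2 mi
B: 412.1 mi
C: 476.4 mi
D: 500.7 mi
The third-nearest is C at 476.4 mi.

C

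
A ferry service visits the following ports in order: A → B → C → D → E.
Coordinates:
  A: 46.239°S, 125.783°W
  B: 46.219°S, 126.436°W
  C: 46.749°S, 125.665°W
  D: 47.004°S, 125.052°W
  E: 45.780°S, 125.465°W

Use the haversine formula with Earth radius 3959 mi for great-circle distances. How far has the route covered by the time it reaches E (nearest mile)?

204 mi

Leg distances:
A→B: 31.2 mi  (cumulative 31.2 mi)
B→C: 51.8 mi  (cumulative 83.1 mi)
C→D: 33.9 mi  (cumulative 117.0 mi)
D→E: 86.8 mi  (cumulative 203.8 mi)
Cumulative distance at E ≈ 204 mi.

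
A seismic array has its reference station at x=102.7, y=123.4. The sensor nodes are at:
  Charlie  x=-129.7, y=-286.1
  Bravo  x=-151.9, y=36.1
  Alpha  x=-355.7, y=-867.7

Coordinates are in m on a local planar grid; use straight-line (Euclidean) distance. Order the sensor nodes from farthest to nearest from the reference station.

Distances from the reference station:
Alpha x=-355.7, y=-867.7: 1092.0 m
Charlie x=-129.7, y=-286.1: 470.9 m
Bravo x=-151.9, y=36.1: 269.2 m

Alpha, Charlie, Bravo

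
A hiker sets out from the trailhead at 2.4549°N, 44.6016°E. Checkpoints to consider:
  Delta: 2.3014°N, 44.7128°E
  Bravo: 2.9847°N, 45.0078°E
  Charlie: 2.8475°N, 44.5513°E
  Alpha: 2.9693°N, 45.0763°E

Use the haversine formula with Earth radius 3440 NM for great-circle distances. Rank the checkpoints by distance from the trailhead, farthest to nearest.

Alpha, Bravo, Charlie, Delta

Computing each great-circle distance from 2.4549°N, 44.6016°E:
Alpha 2.9693°N, 45.0763°E: 42.0 NM
Bravo 2.9847°N, 45.0078°E: 40.1 NM
Charlie 2.8475°N, 44.5513°E: 23.8 NM
Delta 2.3014°N, 44.7128°E: 11.4 NM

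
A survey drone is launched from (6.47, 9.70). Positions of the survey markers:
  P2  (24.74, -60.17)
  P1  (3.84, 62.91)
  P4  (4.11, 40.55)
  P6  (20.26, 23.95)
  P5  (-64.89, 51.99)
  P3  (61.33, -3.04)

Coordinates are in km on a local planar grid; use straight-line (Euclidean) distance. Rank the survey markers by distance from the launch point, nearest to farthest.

P6, P4, P1, P3, P2, P5

Distance from the launch point at (6.47, 9.70) to each:
P6 (20.26, 23.95): 19.8 km
P4 (4.11, 40.55): 30.9 km
P1 (3.84, 62.91): 53.3 km
P3 (61.33, -3.04): 56.3 km
P2 (24.74, -60.17): 72.2 km
P5 (-64.89, 51.99): 82.9 km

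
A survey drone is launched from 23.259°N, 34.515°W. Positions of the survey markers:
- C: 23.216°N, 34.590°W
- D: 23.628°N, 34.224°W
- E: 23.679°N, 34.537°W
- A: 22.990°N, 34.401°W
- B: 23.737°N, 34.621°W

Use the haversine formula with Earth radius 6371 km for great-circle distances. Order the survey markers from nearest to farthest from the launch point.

Distances from the launch point:
C 23.216°N, 34.590°W: 9.0 km
A 22.990°N, 34.401°W: 32.1 km
E 23.679°N, 34.537°W: 46.8 km
D 23.628°N, 34.224°W: 50.6 km
B 23.737°N, 34.621°W: 54.2 km

C, A, E, D, B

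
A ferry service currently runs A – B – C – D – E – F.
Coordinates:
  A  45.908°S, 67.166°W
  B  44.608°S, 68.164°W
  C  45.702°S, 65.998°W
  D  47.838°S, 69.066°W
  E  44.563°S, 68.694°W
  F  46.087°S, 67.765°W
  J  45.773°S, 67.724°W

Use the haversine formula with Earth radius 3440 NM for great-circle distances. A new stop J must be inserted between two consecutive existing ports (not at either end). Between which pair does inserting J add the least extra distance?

between E and F

Added distance for inserting J between each consecutive pair:
A–B: 8.4 NM
B–C: 32.0 NM
C–D: 28.3 NM
D–E: 21.9 NM
E–F: 2.8 NM
Smallest added distance is 2.8 NM, inserting between E and F.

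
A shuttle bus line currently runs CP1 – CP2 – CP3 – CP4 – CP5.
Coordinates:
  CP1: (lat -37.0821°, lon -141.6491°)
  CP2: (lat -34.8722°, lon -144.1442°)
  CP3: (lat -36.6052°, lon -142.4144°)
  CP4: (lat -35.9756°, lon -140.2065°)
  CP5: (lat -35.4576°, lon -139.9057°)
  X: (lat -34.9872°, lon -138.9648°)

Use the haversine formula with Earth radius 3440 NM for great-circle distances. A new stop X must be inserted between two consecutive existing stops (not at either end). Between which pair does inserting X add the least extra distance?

Added distance for inserting X between each consecutive pair:
CP1–CP2: 256.4 NM
CP2–CP3: 315.1 NM
CP3–CP4: 165.6 NM
CP4–CP5: 104.6 NM
Smallest added distance is 104.6 NM, inserting between CP4 and CP5.

between CP4 and CP5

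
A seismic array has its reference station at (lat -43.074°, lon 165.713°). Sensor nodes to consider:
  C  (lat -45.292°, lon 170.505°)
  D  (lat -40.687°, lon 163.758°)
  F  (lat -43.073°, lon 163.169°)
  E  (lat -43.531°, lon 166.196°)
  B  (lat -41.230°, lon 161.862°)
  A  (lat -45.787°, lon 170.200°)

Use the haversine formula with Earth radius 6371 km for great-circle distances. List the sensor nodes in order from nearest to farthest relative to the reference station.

E, F, D, B, C, A

Distance from the reference station at (lat -43.074°, lon 165.713°) to each:
E (lat -43.531°, lon 166.196°): 64.1 km
F (lat -43.073°, lon 163.169°): 206.6 km
D (lat -40.687°, lon 163.758°): 310.9 km
B (lat -41.230°, lon 161.862°): 377.9 km
C (lat -45.292°, lon 170.505°): 454.7 km
A (lat -45.787°, lon 170.200°): 466.7 km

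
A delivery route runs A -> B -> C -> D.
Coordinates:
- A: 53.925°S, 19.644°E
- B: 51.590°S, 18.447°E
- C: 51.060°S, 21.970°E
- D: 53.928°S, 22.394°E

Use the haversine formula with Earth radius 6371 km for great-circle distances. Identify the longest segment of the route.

Leg distances:
A→B: 271.8 km
B→C: 251.8 km
C→D: 320.2 km
The longest leg is C–D at 320.2 km.

C–D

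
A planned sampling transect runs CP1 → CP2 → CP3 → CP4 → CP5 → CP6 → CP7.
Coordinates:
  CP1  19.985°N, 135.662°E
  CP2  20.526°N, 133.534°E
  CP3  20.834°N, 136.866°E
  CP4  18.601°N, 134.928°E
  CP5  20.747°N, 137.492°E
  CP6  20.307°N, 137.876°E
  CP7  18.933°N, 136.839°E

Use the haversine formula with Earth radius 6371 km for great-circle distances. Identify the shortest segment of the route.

CP5–CP6

Leg distances:
CP1→CP2: 230.0 km
CP2→CP3: 348.3 km
CP3→CP4: 320.6 km
CP4→CP5: 359.2 km
CP5→CP6: 63.2 km
CP6→CP7: 187.5 km
The shortest leg is CP5–CP6 at 63.2 km.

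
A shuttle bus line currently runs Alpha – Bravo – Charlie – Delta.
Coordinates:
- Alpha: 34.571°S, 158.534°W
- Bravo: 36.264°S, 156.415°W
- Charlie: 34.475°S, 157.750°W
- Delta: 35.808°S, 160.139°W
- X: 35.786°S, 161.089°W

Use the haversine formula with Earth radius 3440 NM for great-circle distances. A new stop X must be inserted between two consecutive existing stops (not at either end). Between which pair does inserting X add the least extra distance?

Added distance for inserting X between each consecutive pair:
Alpha–Bravo: 228.6 NM
Bravo–Charlie: 284.9 NM
Charlie–Delta: 86.1 NM
Smallest added distance is 86.1 NM, inserting between Charlie and Delta.

between Charlie and Delta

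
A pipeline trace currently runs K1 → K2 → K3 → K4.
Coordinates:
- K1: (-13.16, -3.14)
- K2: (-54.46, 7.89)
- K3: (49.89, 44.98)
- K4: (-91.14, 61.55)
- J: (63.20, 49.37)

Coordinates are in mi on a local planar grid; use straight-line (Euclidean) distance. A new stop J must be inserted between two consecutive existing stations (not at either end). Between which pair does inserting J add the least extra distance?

between K3 and K4

Added distance for inserting J between each consecutive pair:
K1–K2: 174.7 mi
K2–K3: 28.0 mi
K3–K4: 26.8 mi
Smallest added distance is 26.8 mi, inserting between K3 and K4.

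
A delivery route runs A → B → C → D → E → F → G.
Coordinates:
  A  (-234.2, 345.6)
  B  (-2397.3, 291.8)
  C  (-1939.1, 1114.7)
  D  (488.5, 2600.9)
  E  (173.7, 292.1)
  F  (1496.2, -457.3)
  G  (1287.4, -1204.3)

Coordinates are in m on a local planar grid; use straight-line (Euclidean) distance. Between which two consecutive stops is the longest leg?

C–D

Leg distances:
A→B: 2163.8 m
B→C: 941.9 m
C→D: 2846.4 m
D→E: 2330.2 m
E→F: 1520.1 m
F→G: 775.6 m
The longest leg is C–D at 2846.4 m.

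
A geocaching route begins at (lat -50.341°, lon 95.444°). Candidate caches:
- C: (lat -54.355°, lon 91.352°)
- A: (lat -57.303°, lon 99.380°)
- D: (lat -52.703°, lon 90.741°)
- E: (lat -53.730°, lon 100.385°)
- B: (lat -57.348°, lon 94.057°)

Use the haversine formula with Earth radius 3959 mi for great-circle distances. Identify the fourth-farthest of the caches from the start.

E

Distance to each, sorted:
A: 506.9 mi
B: 487.4 mi
C: 326.6 mi
E: 314.4 mi
D: 259.8 mi
The fourth-farthest is E at 314.4 mi.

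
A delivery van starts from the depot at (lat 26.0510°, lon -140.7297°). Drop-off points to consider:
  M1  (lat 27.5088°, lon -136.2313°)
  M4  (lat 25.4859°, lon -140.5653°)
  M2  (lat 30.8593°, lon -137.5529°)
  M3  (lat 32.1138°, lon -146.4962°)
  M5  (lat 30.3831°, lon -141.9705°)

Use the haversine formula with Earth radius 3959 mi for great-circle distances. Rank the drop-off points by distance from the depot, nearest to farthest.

M4, M1, M5, M2, M3

Distance from the depot at (lat 26.0510°, lon -140.7297°) to each:
M4 (lat 25.4859°, lon -140.5653°): 40.4 mi
M1 (lat 27.5088°, lon -136.2313°): 295.2 mi
M5 (lat 30.3831°, lon -141.9705°): 308.7 mi
M2 (lat 30.8593°, lon -137.5529°): 384.2 mi
M3 (lat 32.1138°, lon -146.4962°): 544.5 mi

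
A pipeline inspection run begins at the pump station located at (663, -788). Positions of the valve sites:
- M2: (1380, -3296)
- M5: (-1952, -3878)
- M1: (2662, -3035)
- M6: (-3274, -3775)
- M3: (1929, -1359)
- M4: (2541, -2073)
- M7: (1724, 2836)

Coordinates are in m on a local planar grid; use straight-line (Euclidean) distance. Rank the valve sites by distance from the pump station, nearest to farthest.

Distance from the pump station at (663, -788) to each:
M3 (1929, -1359): 1388.8 m
M4 (2541, -2073): 2275.5 m
M2 (1380, -3296): 2608.5 m
M1 (2662, -3035): 3007.5 m
M7 (1724, 2836): 3776.1 m
M5 (-1952, -3878): 4048.0 m
M6 (-3274, -3775): 4941.9 m

M3, M4, M2, M1, M7, M5, M6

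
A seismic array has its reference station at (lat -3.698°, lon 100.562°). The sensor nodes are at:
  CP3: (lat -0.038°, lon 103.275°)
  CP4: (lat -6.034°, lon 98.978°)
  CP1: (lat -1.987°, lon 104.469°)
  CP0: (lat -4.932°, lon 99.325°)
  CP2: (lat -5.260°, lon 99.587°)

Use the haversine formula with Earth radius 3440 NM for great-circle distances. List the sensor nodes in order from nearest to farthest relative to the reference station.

CP0, CP2, CP4, CP1, CP3

Distances from the reference station:
CP0 (lat -4.932°, lon 99.325°): 104.8 NM
CP2 (lat -5.260°, lon 99.587°): 110.5 NM
CP4 (lat -6.034°, lon 98.978°): 169.3 NM
CP1 (lat -1.987°, lon 104.469°): 255.8 NM
CP3 (lat -0.038°, lon 103.275°): 273.5 NM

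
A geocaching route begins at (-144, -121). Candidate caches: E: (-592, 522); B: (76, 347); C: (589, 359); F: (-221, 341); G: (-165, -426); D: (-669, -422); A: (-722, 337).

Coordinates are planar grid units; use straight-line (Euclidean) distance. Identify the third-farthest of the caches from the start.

A

Distances from the start ((-144, -121)):
C: 876.2
E: 783.7
A: 737.5
D: 605.2
B: 517.1
F: 468.4
G: 305.7
The third-farthest is A at 737.5.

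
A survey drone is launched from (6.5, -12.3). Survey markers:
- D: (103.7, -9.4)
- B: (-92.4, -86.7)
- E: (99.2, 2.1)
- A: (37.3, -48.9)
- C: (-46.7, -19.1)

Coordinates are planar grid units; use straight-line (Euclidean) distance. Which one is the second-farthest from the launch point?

D

Distances from the launch point ((6.5, -12.3)):
B: 123.8
D: 97.2
E: 93.8
C: 53.6
A: 47.8
The second-farthest is D at 97.2.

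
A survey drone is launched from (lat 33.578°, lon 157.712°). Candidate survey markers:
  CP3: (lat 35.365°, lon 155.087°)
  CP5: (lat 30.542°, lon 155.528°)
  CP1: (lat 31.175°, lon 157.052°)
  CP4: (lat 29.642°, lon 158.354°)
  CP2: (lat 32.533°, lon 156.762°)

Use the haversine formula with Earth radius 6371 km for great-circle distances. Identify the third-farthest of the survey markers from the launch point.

Distances from the launch point ((lat 33.578°, lon 157.712°)):
CP4: 441.9 km
CP5: 395.4 km
CP3: 312.0 km
CP1: 274.3 km
CP2: 146.1 km
The third-farthest is CP3 at 312.0 km.

CP3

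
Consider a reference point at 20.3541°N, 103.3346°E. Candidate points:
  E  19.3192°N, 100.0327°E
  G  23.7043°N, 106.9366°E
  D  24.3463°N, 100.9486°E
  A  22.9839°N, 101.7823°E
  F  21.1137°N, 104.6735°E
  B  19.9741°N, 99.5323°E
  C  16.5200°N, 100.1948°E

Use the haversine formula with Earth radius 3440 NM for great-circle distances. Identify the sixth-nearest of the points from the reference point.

Distance to each, sorted:
F: 87.9 NM
A: 180.1 NM
E: 196.6 NM
B: 215.5 NM
D: 273.9 NM
G: 284.0 NM
C: 291.5 NM
The sixth-nearest is G at 284.0 NM.

G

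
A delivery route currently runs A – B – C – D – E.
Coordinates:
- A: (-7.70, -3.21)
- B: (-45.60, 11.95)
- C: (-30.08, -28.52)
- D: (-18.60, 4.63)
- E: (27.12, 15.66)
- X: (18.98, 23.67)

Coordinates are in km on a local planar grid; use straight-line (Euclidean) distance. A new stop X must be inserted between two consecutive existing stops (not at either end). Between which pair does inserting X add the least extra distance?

Added distance for inserting X between each consecutive pair:
A–B: 62.7 km
B–C: 93.9 km
C–D: 78.7 km
D–E: 6.5 km
Smallest added distance is 6.5 km, inserting between D and E.

between D and E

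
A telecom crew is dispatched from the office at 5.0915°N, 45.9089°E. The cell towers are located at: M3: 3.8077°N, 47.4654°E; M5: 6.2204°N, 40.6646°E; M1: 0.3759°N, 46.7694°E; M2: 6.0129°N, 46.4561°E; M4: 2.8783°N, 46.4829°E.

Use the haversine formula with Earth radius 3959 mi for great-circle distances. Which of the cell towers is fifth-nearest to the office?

Distance to each, sorted:
M2: 74.0 mi
M3: 139.2 mi
M4: 158.0 mi
M1: 331.2 mi
M5: 368.9 mi
The fifth-nearest is M5 at 368.9 mi.

M5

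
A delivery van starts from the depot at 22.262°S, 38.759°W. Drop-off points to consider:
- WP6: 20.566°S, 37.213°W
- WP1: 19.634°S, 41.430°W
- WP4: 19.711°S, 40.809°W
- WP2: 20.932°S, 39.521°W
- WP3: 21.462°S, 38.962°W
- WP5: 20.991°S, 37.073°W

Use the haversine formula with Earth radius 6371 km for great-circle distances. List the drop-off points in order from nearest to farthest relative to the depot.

Distance from the depot at 22.262°S, 38.759°W to each:
WP3 21.462°S, 38.962°W: 91.4 km
WP2 20.932°S, 39.521°W: 167.6 km
WP5 20.991°S, 37.073°W: 224.4 km
WP6 20.566°S, 37.213°W: 247.3 km
WP4 19.711°S, 40.809°W: 354.6 km
WP1 19.634°S, 41.430°W: 402.9 km

WP3, WP2, WP5, WP6, WP4, WP1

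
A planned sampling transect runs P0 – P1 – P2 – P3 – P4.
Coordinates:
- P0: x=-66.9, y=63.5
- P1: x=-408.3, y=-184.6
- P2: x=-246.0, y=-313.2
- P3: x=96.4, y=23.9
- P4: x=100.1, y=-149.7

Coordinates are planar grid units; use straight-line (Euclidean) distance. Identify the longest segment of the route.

Leg distances:
P0→P1: 422.0
P1→P2: 207.1
P2→P3: 480.5
P3→P4: 173.6
The longest leg is P2–P3 at 480.5.

P2–P3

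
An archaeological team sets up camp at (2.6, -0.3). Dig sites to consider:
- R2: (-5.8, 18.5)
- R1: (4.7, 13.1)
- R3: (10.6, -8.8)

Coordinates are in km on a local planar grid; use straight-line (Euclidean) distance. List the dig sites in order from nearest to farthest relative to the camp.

Distance from the camp at (2.6, -0.3) to each:
R3 (10.6, -8.8): 11.7 km
R1 (4.7, 13.1): 13.6 km
R2 (-5.8, 18.5): 20.6 km

R3, R1, R2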